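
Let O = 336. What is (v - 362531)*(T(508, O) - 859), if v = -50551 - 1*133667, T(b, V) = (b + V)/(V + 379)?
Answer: 335343578409/715 ≈ 4.6901e+8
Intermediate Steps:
T(b, V) = (V + b)/(379 + V)
v = -184218 (v = -50551 - 133667 = -184218)
(v - 362531)*(T(508, O) - 859) = (-184218 - 362531)*((336 + 508)/(379 + 336) - 859) = -546749*(844/715 - 859) = -546749*(-613341/715) = 335343578409/715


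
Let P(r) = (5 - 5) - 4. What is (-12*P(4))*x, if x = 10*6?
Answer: 2880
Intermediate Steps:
P(r) = -4 (P(r) = 0 - 4 = -4)
x = 60
(-12*P(4))*x = -12*(-4)*60 = 48*60 = 2880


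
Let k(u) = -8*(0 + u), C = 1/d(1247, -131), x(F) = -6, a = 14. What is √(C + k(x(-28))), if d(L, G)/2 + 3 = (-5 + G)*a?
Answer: √698232794/3814 ≈ 6.9282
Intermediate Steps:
d(L, G) = -146 + 28*G (d(L, G) = -6 + 2*((-5 + G)*14) = -6 + 2*(-70 + 14*G) = -6 + (-140 + 28*G) = -146 + 28*G)
C = -1/3814 (C = 1/(-146 + 28*(-131)) = 1/(-146 - 3668) = 1/(-3814) = -1/3814 ≈ -0.00026219)
k(u) = -8*u
√(C + k(x(-28))) = √(-1/3814 - 8*(-6)) = √(-1/3814 + 48) = √(183071/3814) = √698232794/3814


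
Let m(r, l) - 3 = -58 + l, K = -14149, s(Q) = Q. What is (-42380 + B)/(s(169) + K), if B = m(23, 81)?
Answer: 7059/2330 ≈ 3.0296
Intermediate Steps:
m(r, l) = -55 + l (m(r, l) = 3 + (-58 + l) = -55 + l)
B = 26 (B = -55 + 81 = 26)
(-42380 + B)/(s(169) + K) = (-42380 + 26)/(169 - 14149) = -42354/(-13980) = -42354*(-1/13980) = 7059/2330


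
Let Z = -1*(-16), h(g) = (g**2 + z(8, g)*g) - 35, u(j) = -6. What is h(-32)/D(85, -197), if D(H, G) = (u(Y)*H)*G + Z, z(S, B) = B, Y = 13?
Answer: 2013/100486 ≈ 0.020033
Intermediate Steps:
h(g) = -35 + 2*g**2 (h(g) = (g**2 + g*g) - 35 = (g**2 + g**2) - 35 = 2*g**2 - 35 = -35 + 2*g**2)
Z = 16
D(H, G) = 16 - 6*G*H (D(H, G) = (-6*H)*G + 16 = -6*G*H + 16 = 16 - 6*G*H)
h(-32)/D(85, -197) = (-35 + 2*(-32)**2)/(16 - 6*(-197)*85) = (-35 + 2*1024)/(16 + 100470) = (-35 + 2048)/100486 = 2013*(1/100486) = 2013/100486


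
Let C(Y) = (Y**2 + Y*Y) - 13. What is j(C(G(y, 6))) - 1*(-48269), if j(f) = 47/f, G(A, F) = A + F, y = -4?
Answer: 241298/5 ≈ 48260.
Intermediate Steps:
C(Y) = -13 + 2*Y**2 (C(Y) = (Y**2 + Y**2) - 13 = 2*Y**2 - 13 = -13 + 2*Y**2)
j(C(G(y, 6))) - 1*(-48269) = 47/(-13 + 2*(-4 + 6)**2) - 1*(-48269) = 47/(-13 + 2*2**2) + 48269 = 47/(-13 + 2*4) + 48269 = 47/(-13 + 8) + 48269 = 47/(-5) + 48269 = 47*(-1/5) + 48269 = -47/5 + 48269 = 241298/5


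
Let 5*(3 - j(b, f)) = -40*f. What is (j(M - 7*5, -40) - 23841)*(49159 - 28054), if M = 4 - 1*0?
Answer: -509854590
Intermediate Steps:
M = 4 (M = 4 + 0 = 4)
j(b, f) = 3 + 8*f (j(b, f) = 3 - (-8)*f = 3 + 8*f)
(j(M - 7*5, -40) - 23841)*(49159 - 28054) = ((3 + 8*(-40)) - 23841)*(49159 - 28054) = ((3 - 320) - 23841)*21105 = (-317 - 23841)*21105 = -24158*21105 = -509854590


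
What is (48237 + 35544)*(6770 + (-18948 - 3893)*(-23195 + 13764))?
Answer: 18048123211221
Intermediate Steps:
(48237 + 35544)*(6770 + (-18948 - 3893)*(-23195 + 13764)) = 83781*(6770 - 22841*(-9431)) = 83781*(6770 + 215413471) = 83781*215420241 = 18048123211221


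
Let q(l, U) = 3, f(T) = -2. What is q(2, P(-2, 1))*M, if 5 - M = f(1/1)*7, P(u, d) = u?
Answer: 57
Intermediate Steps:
M = 19 (M = 5 - (-2)*7 = 5 - 1*(-14) = 5 + 14 = 19)
q(2, P(-2, 1))*M = 3*19 = 57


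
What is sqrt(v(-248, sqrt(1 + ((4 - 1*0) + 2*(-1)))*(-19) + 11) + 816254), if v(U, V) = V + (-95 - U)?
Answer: sqrt(816418 - 19*sqrt(3)) ≈ 903.54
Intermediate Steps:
v(U, V) = -95 + V - U
sqrt(v(-248, sqrt(1 + ((4 - 1*0) + 2*(-1)))*(-19) + 11) + 816254) = sqrt((-95 + (sqrt(1 + ((4 - 1*0) + 2*(-1)))*(-19) + 11) - 1*(-248)) + 816254) = sqrt((-95 + (sqrt(1 + ((4 + 0) - 2))*(-19) + 11) + 248) + 816254) = sqrt((-95 + (sqrt(1 + (4 - 2))*(-19) + 11) + 248) + 816254) = sqrt((-95 + (sqrt(1 + 2)*(-19) + 11) + 248) + 816254) = sqrt((-95 + (sqrt(3)*(-19) + 11) + 248) + 816254) = sqrt((-95 + (-19*sqrt(3) + 11) + 248) + 816254) = sqrt((-95 + (11 - 19*sqrt(3)) + 248) + 816254) = sqrt((164 - 19*sqrt(3)) + 816254) = sqrt(816418 - 19*sqrt(3))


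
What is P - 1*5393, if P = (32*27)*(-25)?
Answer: -26993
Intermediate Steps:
P = -21600 (P = 864*(-25) = -21600)
P - 1*5393 = -21600 - 1*5393 = -21600 - 5393 = -26993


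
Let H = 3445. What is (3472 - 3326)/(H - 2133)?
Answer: 73/656 ≈ 0.11128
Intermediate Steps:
(3472 - 3326)/(H - 2133) = (3472 - 3326)/(3445 - 2133) = 146/1312 = 146*(1/1312) = 73/656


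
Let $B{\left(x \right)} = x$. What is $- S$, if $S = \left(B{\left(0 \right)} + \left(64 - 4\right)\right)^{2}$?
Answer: $-3600$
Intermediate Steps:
$S = 3600$ ($S = \left(0 + \left(64 - 4\right)\right)^{2} = \left(0 + 60\right)^{2} = 60^{2} = 3600$)
$- S = \left(-1\right) 3600 = -3600$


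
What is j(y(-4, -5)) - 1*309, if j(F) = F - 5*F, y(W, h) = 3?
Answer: -321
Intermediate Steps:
j(F) = -4*F
j(y(-4, -5)) - 1*309 = -4*3 - 1*309 = -12 - 309 = -321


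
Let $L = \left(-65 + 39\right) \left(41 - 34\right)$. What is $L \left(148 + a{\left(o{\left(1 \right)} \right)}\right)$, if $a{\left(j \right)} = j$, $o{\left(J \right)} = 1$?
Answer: $-27118$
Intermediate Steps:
$L = -182$ ($L = \left(-26\right) 7 = -182$)
$L \left(148 + a{\left(o{\left(1 \right)} \right)}\right) = - 182 \left(148 + 1\right) = \left(-182\right) 149 = -27118$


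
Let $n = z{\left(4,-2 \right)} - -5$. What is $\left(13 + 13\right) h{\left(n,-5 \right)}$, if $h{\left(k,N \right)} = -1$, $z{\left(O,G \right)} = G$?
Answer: $-26$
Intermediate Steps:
$n = 3$ ($n = -2 - -5 = -2 + 5 = 3$)
$\left(13 + 13\right) h{\left(n,-5 \right)} = \left(13 + 13\right) \left(-1\right) = 26 \left(-1\right) = -26$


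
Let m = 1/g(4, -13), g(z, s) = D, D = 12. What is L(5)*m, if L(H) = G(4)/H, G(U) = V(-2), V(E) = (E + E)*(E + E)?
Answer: 4/15 ≈ 0.26667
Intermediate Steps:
V(E) = 4*E² (V(E) = (2*E)*(2*E) = 4*E²)
G(U) = 16 (G(U) = 4*(-2)² = 4*4 = 16)
g(z, s) = 12
m = 1/12 ≈ 0.083333
L(H) = 16/H
L(5)*m = (16/5)*(1/12) = 4/15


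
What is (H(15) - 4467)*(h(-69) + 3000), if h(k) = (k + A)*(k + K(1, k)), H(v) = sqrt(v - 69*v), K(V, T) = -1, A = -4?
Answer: -36227370 + 16220*I*sqrt(255) ≈ -3.6227e+7 + 2.5901e+5*I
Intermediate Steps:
H(v) = 2*sqrt(17)*sqrt(-v) (H(v) = sqrt(-68*v) = 2*sqrt(17)*sqrt(-v))
h(k) = (-1 + k)*(-4 + k) (h(k) = (k - 4)*(k - 1) = (-4 + k)*(-1 + k) = (-1 + k)*(-4 + k))
(H(15) - 4467)*(h(-69) + 3000) = (2*sqrt(17)*sqrt(-1*15) - 4467)*((4 + (-69)**2 - 5*(-69)) + 3000) = (2*sqrt(17)*sqrt(-15) - 4467)*((4 + 4761 + 345) + 3000) = (2*sqrt(17)*(I*sqrt(15)) - 4467)*(5110 + 3000) = (2*I*sqrt(255) - 4467)*8110 = (-4467 + 2*I*sqrt(255))*8110 = -36227370 + 16220*I*sqrt(255)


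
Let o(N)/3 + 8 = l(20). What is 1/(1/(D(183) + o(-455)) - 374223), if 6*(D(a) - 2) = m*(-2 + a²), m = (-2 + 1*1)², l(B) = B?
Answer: -33715/12616928439 ≈ -2.6722e-6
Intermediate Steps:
m = 1 (m = (-2 + 1)² = (-1)² = 1)
o(N) = 36 (o(N) = -24 + 3*20 = -24 + 60 = 36)
D(a) = 5/3 + a²/6 (D(a) = 2 + (1*(-2 + a²))/6 = 2 + (-2 + a²)/6 = 2 + (-⅓ + a²/6) = 5/3 + a²/6)
1/(1/(D(183) + o(-455)) - 374223) = 1/(1/((5/3 + (⅙)*183²) + 36) - 374223) = 1/(1/((5/3 + (⅙)*33489) + 36) - 374223) = 1/(1/((5/3 + 11163/2) + 36) - 374223) = 1/(1/(33499/6 + 36) - 374223) = 1/(1/(33715/6) - 374223) = 1/(6/33715 - 374223) = 1/(-12616928439/33715) = -33715/12616928439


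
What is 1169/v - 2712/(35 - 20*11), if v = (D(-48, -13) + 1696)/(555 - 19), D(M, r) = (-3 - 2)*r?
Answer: 120693872/325785 ≈ 370.47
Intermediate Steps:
D(M, r) = -5*r
v = 1761/536 (v = (-5*(-13) + 1696)/(555 - 19) = (65 + 1696)/536 = 1761*(1/536) = 1761/536 ≈ 3.2854)
1169/v - 2712/(35 - 20*11) = 1169/(1761/536) - 2712/(35 - 20*11) = 1169*(536/1761) - 2712/(35 - 220) = 626584/1761 - 2712/(-185) = 626584/1761 - 2712*(-1/185) = 626584/1761 + 2712/185 = 120693872/325785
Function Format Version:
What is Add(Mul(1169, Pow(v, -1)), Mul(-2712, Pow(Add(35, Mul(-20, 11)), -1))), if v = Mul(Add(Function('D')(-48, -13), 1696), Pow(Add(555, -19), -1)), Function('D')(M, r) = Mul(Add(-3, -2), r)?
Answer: Rational(120693872, 325785) ≈ 370.47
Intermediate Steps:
Function('D')(M, r) = Mul(-5, r)
v = Rational(1761, 536) (v = Mul(Add(Mul(-5, -13), 1696), Pow(Add(555, -19), -1)) = Mul(Add(65, 1696), Pow(536, -1)) = Mul(1761, Rational(1, 536)) = Rational(1761, 536) ≈ 3.2854)
Add(Mul(1169, Pow(v, -1)), Mul(-2712, Pow(Add(35, Mul(-20, 11)), -1))) = Add(Mul(1169, Pow(Rational(1761, 536), -1)), Mul(-2712, Pow(Add(35, Mul(-20, 11)), -1))) = Add(Mul(1169, Rational(536, 1761)), Mul(-2712, Pow(Add(35, -220), -1))) = Add(Rational(626584, 1761), Mul(-2712, Pow(-185, -1))) = Add(Rational(626584, 1761), Mul(-2712, Rational(-1, 185))) = Add(Rational(626584, 1761), Rational(2712, 185)) = Rational(120693872, 325785)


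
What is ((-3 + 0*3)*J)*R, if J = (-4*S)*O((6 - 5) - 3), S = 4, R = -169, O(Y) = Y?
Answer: 16224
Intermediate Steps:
J = 32 (J = (-4*4)*((6 - 5) - 3) = -16*(1 - 3) = -16*(-2) = 32)
((-3 + 0*3)*J)*R = ((-3 + 0*3)*32)*(-169) = ((-3 + 0)*32)*(-169) = -3*32*(-169) = -96*(-169) = 16224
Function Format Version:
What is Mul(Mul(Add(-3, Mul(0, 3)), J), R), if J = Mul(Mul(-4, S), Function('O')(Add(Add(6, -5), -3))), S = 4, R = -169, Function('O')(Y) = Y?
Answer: 16224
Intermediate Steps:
J = 32 (J = Mul(Mul(-4, 4), Add(Add(6, -5), -3)) = Mul(-16, Add(1, -3)) = Mul(-16, -2) = 32)
Mul(Mul(Add(-3, Mul(0, 3)), J), R) = Mul(Mul(Add(-3, Mul(0, 3)), 32), -169) = Mul(Mul(Add(-3, 0), 32), -169) = Mul(Mul(-3, 32), -169) = Mul(-96, -169) = 16224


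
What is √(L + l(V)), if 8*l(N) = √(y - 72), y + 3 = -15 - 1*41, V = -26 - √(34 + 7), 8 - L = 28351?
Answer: √(-453488 + 2*I*√131)/4 ≈ 0.0042491 + 168.35*I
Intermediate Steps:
L = -28343 (L = 8 - 1*28351 = 8 - 28351 = -28343)
V = -26 - √41 ≈ -32.403
y = -59 (y = -3 + (-15 - 1*41) = -3 + (-15 - 41) = -3 - 56 = -59)
l(N) = I*√131/8 (l(N) = √(-59 - 72)/8 = √(-131)/8 = (I*√131)/8 = I*√131/8)
√(L + l(V)) = √(-28343 + I*√131/8)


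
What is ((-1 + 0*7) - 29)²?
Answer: 900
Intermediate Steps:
((-1 + 0*7) - 29)² = ((-1 + 0) - 29)² = (-1 - 29)² = (-30)² = 900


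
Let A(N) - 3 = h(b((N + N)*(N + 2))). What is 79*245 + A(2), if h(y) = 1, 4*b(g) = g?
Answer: 19359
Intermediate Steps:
b(g) = g/4
A(N) = 4 (A(N) = 3 + 1 = 4)
79*245 + A(2) = 79*245 + 4 = 19355 + 4 = 19359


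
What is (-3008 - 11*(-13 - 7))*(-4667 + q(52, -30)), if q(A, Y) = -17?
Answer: 13058992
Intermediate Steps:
(-3008 - 11*(-13 - 7))*(-4667 + q(52, -30)) = (-3008 - 11*(-13 - 7))*(-4667 - 17) = (-3008 - 11*(-20))*(-4684) = (-3008 + 220)*(-4684) = -2788*(-4684) = 13058992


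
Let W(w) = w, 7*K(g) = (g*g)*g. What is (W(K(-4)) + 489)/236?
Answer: 3359/1652 ≈ 2.0333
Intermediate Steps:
K(g) = g**3/7 (K(g) = ((g*g)*g)/7 = (g**2*g)/7 = g**3/7)
(W(K(-4)) + 489)/236 = ((1/7)*(-4)**3 + 489)/236 = ((1/7)*(-64) + 489)*(1/236) = (-64/7 + 489)*(1/236) = (3359/7)*(1/236) = 3359/1652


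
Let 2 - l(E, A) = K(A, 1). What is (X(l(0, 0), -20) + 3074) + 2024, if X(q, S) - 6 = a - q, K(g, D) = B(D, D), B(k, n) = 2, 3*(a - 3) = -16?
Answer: 15305/3 ≈ 5101.7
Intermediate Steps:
a = -7/3 (a = 3 + (⅓)*(-16) = 3 - 16/3 = -7/3 ≈ -2.3333)
K(g, D) = 2
l(E, A) = 0 (l(E, A) = 2 - 1*2 = 2 - 2 = 0)
X(q, S) = 11/3 - q (X(q, S) = 6 + (-7/3 - q) = 11/3 - q)
(X(l(0, 0), -20) + 3074) + 2024 = ((11/3 - 1*0) + 3074) + 2024 = ((11/3 + 0) + 3074) + 2024 = (11/3 + 3074) + 2024 = 9233/3 + 2024 = 15305/3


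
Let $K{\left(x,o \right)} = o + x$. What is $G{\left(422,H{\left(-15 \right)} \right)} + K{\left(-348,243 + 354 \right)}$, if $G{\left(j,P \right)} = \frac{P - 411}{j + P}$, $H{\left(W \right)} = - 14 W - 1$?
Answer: $\frac{156917}{631} \approx 248.68$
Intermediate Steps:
$H{\left(W \right)} = -1 - 14 W$
$G{\left(j,P \right)} = \frac{-411 + P}{P + j}$
$G{\left(422,H{\left(-15 \right)} \right)} + K{\left(-348,243 + 354 \right)} = \frac{-411 - -209}{\left(-1 - -210\right) + 422} + \left(\left(243 + 354\right) - 348\right) = \frac{-411 + \left(-1 + 210\right)}{\left(-1 + 210\right) + 422} + \left(597 - 348\right) = \frac{-411 + 209}{209 + 422} + 249 = \frac{1}{631} \left(-202\right) + 249 = - \frac{202}{631} + 249 = \frac{156917}{631}$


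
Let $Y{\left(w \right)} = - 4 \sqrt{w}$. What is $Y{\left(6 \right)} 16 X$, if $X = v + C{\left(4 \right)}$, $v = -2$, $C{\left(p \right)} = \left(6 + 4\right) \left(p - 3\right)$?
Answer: $- 512 \sqrt{6} \approx -1254.1$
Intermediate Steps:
$C{\left(p \right)} = -30 + 10 p$ ($C{\left(p \right)} = 10 \left(-3 + p\right) = -30 + 10 p$)
$X = 8$ ($X = -2 + \left(-30 + 10 \cdot 4\right) = -2 + \left(-30 + 40\right) = -2 + 10 = 8$)
$Y{\left(6 \right)} 16 X = - 4 \sqrt{6} \cdot 16 \cdot 8 = - 64 \sqrt{6} \cdot 8 = - 512 \sqrt{6}$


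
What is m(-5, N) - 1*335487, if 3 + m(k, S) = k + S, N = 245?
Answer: -335250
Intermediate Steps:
m(k, S) = -3 + S + k (m(k, S) = -3 + (k + S) = -3 + (S + k) = -3 + S + k)
m(-5, N) - 1*335487 = (-3 + 245 - 5) - 1*335487 = 237 - 335487 = -335250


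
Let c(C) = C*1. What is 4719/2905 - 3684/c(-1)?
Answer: 10706739/2905 ≈ 3685.6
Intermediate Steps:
c(C) = C
4719/2905 - 3684/c(-1) = 4719/2905 - 3684/(-1) = 4719*(1/2905) - 3684*(-1) = 4719/2905 + 3684 = 10706739/2905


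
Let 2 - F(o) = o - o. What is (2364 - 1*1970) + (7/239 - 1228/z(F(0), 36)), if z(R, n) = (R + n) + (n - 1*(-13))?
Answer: 7899559/20793 ≈ 379.91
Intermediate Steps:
F(o) = 2 (F(o) = 2 - (o - o) = 2 - 1*0 = 2 + 0 = 2)
z(R, n) = 13 + R + 2*n (z(R, n) = (R + n) + (n + 13) = (R + n) + (13 + n) = 13 + R + 2*n)
(2364 - 1*1970) + (7/239 - 1228/z(F(0), 36)) = (2364 - 1*1970) + (7/239 - 1228/(13 + 2 + 2*36)) = (2364 - 1970) + (7*(1/239) - 1228/(13 + 2 + 72)) = 394 + (7/239 - 1228/87) = 394 - 292883/20793 = 7899559/20793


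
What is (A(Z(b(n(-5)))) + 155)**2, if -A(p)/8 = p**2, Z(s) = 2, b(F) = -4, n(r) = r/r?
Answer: 15129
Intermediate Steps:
n(r) = 1
A(p) = -8*p**2
(A(Z(b(n(-5)))) + 155)**2 = (-8*2**2 + 155)**2 = (-8*4 + 155)**2 = (-32 + 155)**2 = 123**2 = 15129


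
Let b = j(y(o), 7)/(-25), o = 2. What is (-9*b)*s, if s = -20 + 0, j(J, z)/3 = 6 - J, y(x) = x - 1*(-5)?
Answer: 108/5 ≈ 21.600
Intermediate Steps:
y(x) = 5 + x (y(x) = x + 5 = 5 + x)
j(J, z) = 18 - 3*J (j(J, z) = 3*(6 - J) = 18 - 3*J)
b = 3/25 (b = (18 - 3*(5 + 2))/(-25) = (18 - 3*7)*(-1/25) = (18 - 21)*(-1/25) = -3*(-1/25) = 3/25 ≈ 0.12000)
s = -20
(-9*b)*s = -9*3/25*(-20) = -27/25*(-20) = 108/5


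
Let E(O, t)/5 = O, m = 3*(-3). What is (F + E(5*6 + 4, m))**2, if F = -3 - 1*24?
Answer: 20449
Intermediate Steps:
m = -9
E(O, t) = 5*O
F = -27 (F = -3 - 24 = -27)
(F + E(5*6 + 4, m))**2 = (-27 + 5*(5*6 + 4))**2 = (-27 + 5*(30 + 4))**2 = (-27 + 5*34)**2 = (-27 + 170)**2 = 143**2 = 20449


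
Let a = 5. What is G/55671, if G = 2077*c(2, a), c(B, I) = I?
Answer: 10385/55671 ≈ 0.18654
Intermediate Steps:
G = 10385 (G = 2077*5 = 10385)
G/55671 = 10385/55671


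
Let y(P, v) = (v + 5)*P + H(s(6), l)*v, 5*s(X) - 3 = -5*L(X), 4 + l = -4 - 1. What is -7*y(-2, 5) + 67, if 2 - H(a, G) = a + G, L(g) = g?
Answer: -367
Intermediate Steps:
l = -9 (l = -4 + (-4 - 1) = -4 - 5 = -9)
s(X) = 3/5 - X (s(X) = 3/5 + (-5*X)/5 = 3/5 - X)
H(a, G) = 2 - G - a (H(a, G) = 2 - (a + G) = 2 - (G + a) = 2 + (-G - a) = 2 - G - a)
y(P, v) = 82*v/5 + P*(5 + v) (y(P, v) = (v + 5)*P + (2 - 1*(-9) - (3/5 - 1*6))*v = (5 + v)*P + (2 + 9 - (3/5 - 6))*v = P*(5 + v) + (2 + 9 - 1*(-27/5))*v = P*(5 + v) + (2 + 9 + 27/5)*v = P*(5 + v) + 82*v/5 = 82*v/5 + P*(5 + v))
-7*y(-2, 5) + 67 = -7*(5*(-2) + (82/5)*5 - 2*5) + 67 = -7*(-10 + 82 - 10) + 67 = -7*62 + 67 = -434 + 67 = -367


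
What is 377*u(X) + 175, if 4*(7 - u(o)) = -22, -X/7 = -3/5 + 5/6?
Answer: 9775/2 ≈ 4887.5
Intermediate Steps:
X = -49/30 (X = -7*(-3/5 + 5/6) = -7*(-3*⅕ + 5*(⅙)) = -7*(-⅗ + ⅚) = -7*7/30 = -49/30 ≈ -1.6333)
u(o) = 25/2 (u(o) = 7 - ¼*(-22) = 7 + 11/2 = 25/2)
377*u(X) + 175 = 377*(25/2) + 175 = 9425/2 + 175 = 9775/2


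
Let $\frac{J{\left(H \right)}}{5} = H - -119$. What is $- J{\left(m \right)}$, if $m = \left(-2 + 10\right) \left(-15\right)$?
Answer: $5$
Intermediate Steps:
$m = -120$ ($m = 8 \left(-15\right) = -120$)
$J{\left(H \right)} = 595 + 5 H$ ($J{\left(H \right)} = 5 \left(H - -119\right) = 5 \left(H + 119\right) = 5 \left(119 + H\right) = 595 + 5 H$)
$- J{\left(m \right)} = - (595 + 5 \left(-120\right)) = - (595 - 600) = \left(-1\right) \left(-5\right) = 5$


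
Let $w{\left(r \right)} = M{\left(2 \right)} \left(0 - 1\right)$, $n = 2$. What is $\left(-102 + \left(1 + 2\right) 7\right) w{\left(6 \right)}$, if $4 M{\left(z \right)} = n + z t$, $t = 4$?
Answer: $\frac{405}{2} \approx 202.5$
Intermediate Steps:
$M{\left(z \right)} = \frac{1}{2} + z$ ($M{\left(z \right)} = \frac{2 + z 4}{4} = \frac{2 + 4 z}{4} = \frac{1}{2} + z$)
$w{\left(r \right)} = - \frac{5}{2}$ ($w{\left(r \right)} = \left(\frac{1}{2} + 2\right) \left(0 - 1\right) = \frac{5}{2} \left(-1\right) = - \frac{5}{2}$)
$\left(-102 + \left(1 + 2\right) 7\right) w{\left(6 \right)} = \left(-102 + \left(1 + 2\right) 7\right) \left(- \frac{5}{2}\right) = \left(-102 + 3 \cdot 7\right) \left(- \frac{5}{2}\right) = \left(-102 + 21\right) \left(- \frac{5}{2}\right) = \left(-81\right) \left(- \frac{5}{2}\right) = \frac{405}{2}$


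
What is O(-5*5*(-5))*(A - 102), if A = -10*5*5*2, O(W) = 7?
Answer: -4214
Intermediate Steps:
A = -500 (A = -250*2 = -10*50 = -500)
O(-5*5*(-5))*(A - 102) = 7*(-500 - 102) = 7*(-602) = -4214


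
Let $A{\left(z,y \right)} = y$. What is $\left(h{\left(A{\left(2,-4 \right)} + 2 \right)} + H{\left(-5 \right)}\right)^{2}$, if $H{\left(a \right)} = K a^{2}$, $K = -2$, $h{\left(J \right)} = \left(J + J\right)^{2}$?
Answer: $1156$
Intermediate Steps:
$h{\left(J \right)} = 4 J^{2}$ ($h{\left(J \right)} = \left(2 J\right)^{2} = 4 J^{2}$)
$H{\left(a \right)} = - 2 a^{2}$
$\left(h{\left(A{\left(2,-4 \right)} + 2 \right)} + H{\left(-5 \right)}\right)^{2} = \left(4 \left(-4 + 2\right)^{2} - 2 \left(-5\right)^{2}\right)^{2} = \left(4 \left(-2\right)^{2} - 50\right)^{2} = \left(4 \cdot 4 - 50\right)^{2} = \left(16 - 50\right)^{2} = \left(-34\right)^{2} = 1156$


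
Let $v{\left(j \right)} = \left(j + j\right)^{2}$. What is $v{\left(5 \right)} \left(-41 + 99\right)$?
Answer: $5800$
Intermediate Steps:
$v{\left(j \right)} = 4 j^{2}$ ($v{\left(j \right)} = \left(2 j\right)^{2} = 4 j^{2}$)
$v{\left(5 \right)} \left(-41 + 99\right) = 4 \cdot 5^{2} \left(-41 + 99\right) = 4 \cdot 25 \cdot 58 = 100 \cdot 58 = 5800$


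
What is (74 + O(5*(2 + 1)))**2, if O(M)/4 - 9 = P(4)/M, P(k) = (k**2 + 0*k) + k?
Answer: 119716/9 ≈ 13302.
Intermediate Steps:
P(k) = k + k**2 (P(k) = (k**2 + 0) + k = k**2 + k = k + k**2)
O(M) = 36 + 80/M (O(M) = 36 + 4*((4*(1 + 4))/M) = 36 + 4*((4*5)/M) = 36 + 4*(20/M) = 36 + 80/M)
(74 + O(5*(2 + 1)))**2 = (74 + (36 + 80/((5*(2 + 1)))))**2 = (74 + (36 + 80/((5*3))))**2 = (74 + (36 + 80/15))**2 = (74 + (36 + 80*(1/15)))**2 = (74 + (36 + 16/3))**2 = (74 + 124/3)**2 = (346/3)**2 = 119716/9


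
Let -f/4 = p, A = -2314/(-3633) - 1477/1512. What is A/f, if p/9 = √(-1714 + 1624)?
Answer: -88913*I*√10/282502080 ≈ -0.00099528*I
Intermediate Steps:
p = 27*I*√10 (p = 9*√(-1714 + 1624) = 9*√(-90) = 9*(3*I*√10) = 27*I*√10 ≈ 85.381*I)
A = -88913/261576 (A = -2314*(-1/3633) - 1477*1/1512 = 2314/3633 - 211/216 = -88913/261576 ≈ -0.33991)
f = -108*I*√10 ≈ -341.53*I
A/f = -88913*I*√10/1080/261576 = -88913*I*√10/282502080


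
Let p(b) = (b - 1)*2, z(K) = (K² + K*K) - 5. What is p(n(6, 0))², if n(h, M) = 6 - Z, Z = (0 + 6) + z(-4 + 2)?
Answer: 64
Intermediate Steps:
z(K) = -5 + 2*K² (z(K) = (K² + K²) - 5 = 2*K² - 5 = -5 + 2*K²)
Z = 9 (Z = (0 + 6) + (-5 + 2*(-4 + 2)²) = 6 + (-5 + 2*(-2)²) = 6 + (-5 + 2*4) = 6 + (-5 + 8) = 6 + 3 = 9)
n(h, M) = -3 (n(h, M) = 6 - 1*9 = 6 - 9 = -3)
p(b) = -2 + 2*b (p(b) = (-1 + b)*2 = -2 + 2*b)
p(n(6, 0))² = (-2 + 2*(-3))² = (-2 - 6)² = (-8)² = 64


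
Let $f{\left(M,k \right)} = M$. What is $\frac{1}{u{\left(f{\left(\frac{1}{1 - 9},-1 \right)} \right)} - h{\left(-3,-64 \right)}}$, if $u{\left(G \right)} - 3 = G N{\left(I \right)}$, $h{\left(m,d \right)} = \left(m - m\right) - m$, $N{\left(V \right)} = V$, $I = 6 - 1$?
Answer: $- \frac{8}{5} \approx -1.6$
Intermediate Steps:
$I = 5$ ($I = 6 - 1 = 5$)
$h{\left(m,d \right)} = - m$ ($h{\left(m,d \right)} = 0 - m = - m$)
$u{\left(G \right)} = 3 + 5 G$ ($u{\left(G \right)} = 3 + G 5 = 3 + 5 G$)
$\frac{1}{u{\left(f{\left(\frac{1}{1 - 9},-1 \right)} \right)} - h{\left(-3,-64 \right)}} = \frac{1}{\left(3 + \frac{5}{1 - 9}\right) - \left(-1\right) \left(-3\right)} = \frac{1}{\left(3 + \frac{5}{-8}\right) - 3} = \frac{1}{\left(3 + 5 \left(- \frac{1}{8}\right)\right) - 3} = \frac{1}{\left(3 - \frac{5}{8}\right) - 3} = \frac{1}{\frac{19}{8} - 3} = \frac{1}{- \frac{5}{8}} = - \frac{8}{5}$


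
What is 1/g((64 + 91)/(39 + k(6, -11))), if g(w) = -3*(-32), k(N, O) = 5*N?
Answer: 1/96 ≈ 0.010417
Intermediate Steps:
g(w) = 96
1/g((64 + 91)/(39 + k(6, -11))) = 1/96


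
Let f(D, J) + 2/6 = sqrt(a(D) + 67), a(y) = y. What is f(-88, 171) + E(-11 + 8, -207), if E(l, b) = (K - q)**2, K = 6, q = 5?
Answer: 2/3 + I*sqrt(21) ≈ 0.66667 + 4.5826*I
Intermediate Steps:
f(D, J) = -1/3 + sqrt(67 + D) (f(D, J) = -1/3 + sqrt(D + 67) = -1/3 + sqrt(67 + D))
E(l, b) = 1 (E(l, b) = (6 - 1*5)**2 = (6 - 5)**2 = 1**2 = 1)
f(-88, 171) + E(-11 + 8, -207) = (-1/3 + sqrt(67 - 88)) + 1 = (-1/3 + sqrt(-21)) + 1 = (-1/3 + I*sqrt(21)) + 1 = 2/3 + I*sqrt(21)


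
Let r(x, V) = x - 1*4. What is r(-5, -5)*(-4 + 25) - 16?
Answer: -205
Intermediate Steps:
r(x, V) = -4 + x (r(x, V) = x - 4 = -4 + x)
r(-5, -5)*(-4 + 25) - 16 = (-4 - 5)*(-4 + 25) - 16 = -9*21 - 16 = -189 - 16 = -205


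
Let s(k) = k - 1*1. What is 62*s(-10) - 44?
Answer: -726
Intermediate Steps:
s(k) = -1 + k (s(k) = k - 1 = -1 + k)
62*s(-10) - 44 = 62*(-1 - 10) - 44 = 62*(-11) - 44 = -682 - 44 = -726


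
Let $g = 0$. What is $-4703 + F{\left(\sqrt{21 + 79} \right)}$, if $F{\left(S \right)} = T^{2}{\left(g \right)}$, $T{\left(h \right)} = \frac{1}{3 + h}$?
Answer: $- \frac{42326}{9} \approx -4702.9$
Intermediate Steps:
$F{\left(S \right)} = \frac{1}{9}$ ($F{\left(S \right)} = \left(\frac{1}{3 + 0}\right)^{2} = \left(\frac{1}{3}\right)^{2} = \frac{1}{9}$)
$-4703 + F{\left(\sqrt{21 + 79} \right)} = -4703 + \frac{1}{9} = - \frac{42326}{9}$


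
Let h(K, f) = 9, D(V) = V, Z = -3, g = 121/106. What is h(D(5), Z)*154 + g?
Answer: 147037/106 ≈ 1387.1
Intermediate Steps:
g = 121/106 (g = 121*(1/106) = 121/106 ≈ 1.1415)
h(D(5), Z)*154 + g = 9*154 + 121/106 = 1386 + 121/106 = 147037/106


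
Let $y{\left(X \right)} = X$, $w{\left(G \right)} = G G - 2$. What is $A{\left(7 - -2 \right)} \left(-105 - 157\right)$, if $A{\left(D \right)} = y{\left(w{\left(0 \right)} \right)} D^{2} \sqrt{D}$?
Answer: $127332$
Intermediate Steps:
$w{\left(G \right)} = -2 + G^{2}$ ($w{\left(G \right)} = G^{2} - 2 = -2 + G^{2}$)
$A{\left(D \right)} = - 2 D^{\frac{5}{2}}$ ($A{\left(D \right)} = \left(-2 + 0^{2}\right) D^{2} \sqrt{D} = \left(-2 + 0\right) D^{2} \sqrt{D} = - 2 D^{2} \sqrt{D} = - 2 D^{\frac{5}{2}}$)
$A{\left(7 - -2 \right)} \left(-105 - 157\right) = - 2 \left(7 - -2\right)^{\frac{5}{2}} \left(-105 - 157\right) = - 2 \left(7 + 2\right)^{\frac{5}{2}} \left(-262\right) = - 2 \cdot 9^{\frac{5}{2}} \left(-262\right) = \left(-2\right) 243 \left(-262\right) = \left(-486\right) \left(-262\right) = 127332$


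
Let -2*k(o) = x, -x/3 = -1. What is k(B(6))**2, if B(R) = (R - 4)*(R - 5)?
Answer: 9/4 ≈ 2.2500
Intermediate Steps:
x = 3 (x = -3*(-1) = 3)
B(R) = (-5 + R)*(-4 + R) (B(R) = (-4 + R)*(-5 + R) = (-5 + R)*(-4 + R))
k(o) = -3/2 (k(o) = -1/2*3 = -3/2)
k(B(6))**2 = (-3/2)**2 = 9/4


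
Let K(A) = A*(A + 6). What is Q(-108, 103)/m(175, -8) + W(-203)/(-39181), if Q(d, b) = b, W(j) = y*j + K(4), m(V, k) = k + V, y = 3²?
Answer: 4334072/6543227 ≈ 0.66238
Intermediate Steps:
y = 9
K(A) = A*(6 + A)
m(V, k) = V + k
W(j) = 40 + 9*j (W(j) = 9*j + 4*(6 + 4) = 9*j + 4*10 = 9*j + 40 = 40 + 9*j)
Q(-108, 103)/m(175, -8) + W(-203)/(-39181) = 103/(175 - 8) + (40 + 9*(-203))/(-39181) = 103/167 + (40 - 1827)*(-1/39181) = 103*(1/167) - 1787*(-1/39181) = 103/167 + 1787/39181 = 4334072/6543227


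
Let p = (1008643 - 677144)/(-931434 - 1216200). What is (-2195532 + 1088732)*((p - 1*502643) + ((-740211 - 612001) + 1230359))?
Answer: 742214088871124200/1073817 ≈ 6.9119e+11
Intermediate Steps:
p = -331499/2147634 (p = 331499/(-2147634) = 331499*(-1/2147634) = -331499/2147634 ≈ -0.15436)
(-2195532 + 1088732)*((p - 1*502643) + ((-740211 - 612001) + 1230359)) = (-2195532 + 1088732)*((-331499/2147634 - 1*502643) + ((-740211 - 612001) + 1230359)) = -1106800*((-331499/2147634 - 502643) + (-1352212 + 1230359)) = -1106800*(-1079493528161/2147634 - 121853) = -1106800*(-1341189173963/2147634) = 742214088871124200/1073817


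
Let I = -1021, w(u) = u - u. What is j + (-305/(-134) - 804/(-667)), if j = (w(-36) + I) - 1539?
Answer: -228496509/89378 ≈ -2556.5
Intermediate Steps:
w(u) = 0
j = -2560 (j = (0 - 1021) - 1539 = -1021 - 1539 = -2560)
j + (-305/(-134) - 804/(-667)) = -2560 + (-305/(-134) - 804/(-667)) = -2560 + (-305*(-1/134) - 804*(-1/667)) = -2560 + (305/134 + 804/667) = -2560 + 311171/89378 = -228496509/89378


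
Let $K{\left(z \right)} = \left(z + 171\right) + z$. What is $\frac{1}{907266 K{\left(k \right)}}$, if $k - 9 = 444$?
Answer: $\frac{1}{977125482} \approx 1.0234 \cdot 10^{-9}$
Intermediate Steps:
$k = 453$ ($k = 9 + 444 = 453$)
$K{\left(z \right)} = 171 + 2 z$ ($K{\left(z \right)} = \left(171 + z\right) + z = 171 + 2 z$)
$\frac{1}{907266 K{\left(k \right)}} = \frac{1}{907266 \left(171 + 2 \cdot 453\right)} = \frac{1}{907266 \left(171 + 906\right)} = \frac{1}{907266 \cdot 1077} = \frac{1}{907266} \cdot \frac{1}{1077} = \frac{1}{977125482}$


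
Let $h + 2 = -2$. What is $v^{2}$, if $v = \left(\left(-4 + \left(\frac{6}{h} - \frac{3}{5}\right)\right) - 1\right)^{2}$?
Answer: $\frac{25411681}{10000} \approx 2541.2$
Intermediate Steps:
$h = -4$ ($h = -2 - 2 = -4$)
$v = \frac{5041}{100}$ ($v = \left(\left(-4 + \left(\frac{6}{-4} - \frac{3}{5}\right)\right) - 1\right)^{2} = \left(\left(-4 + \left(6 \left(- \frac{1}{4}\right) - \frac{3}{5}\right)\right) - 1\right)^{2} = \left(\left(-4 - \frac{21}{10}\right) - 1\right)^{2} = \left(- \frac{61}{10} - 1\right)^{2} = \left(- \frac{71}{10}\right)^{2} = \frac{5041}{100} \approx 50.41$)
$v^{2} = \left(\frac{5041}{100}\right)^{2} = \frac{25411681}{10000}$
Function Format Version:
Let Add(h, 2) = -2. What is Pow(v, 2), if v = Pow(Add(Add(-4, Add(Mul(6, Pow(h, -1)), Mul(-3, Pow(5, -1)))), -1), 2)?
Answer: Rational(25411681, 10000) ≈ 2541.2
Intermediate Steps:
h = -4 (h = Add(-2, -2) = -4)
v = Rational(5041, 100) (v = Pow(Add(Add(-4, Add(Mul(6, Pow(-4, -1)), Mul(-3, Pow(5, -1)))), -1), 2) = Pow(Add(Add(-4, Add(Mul(6, Rational(-1, 4)), Mul(-3, Rational(1, 5)))), -1), 2) = Pow(Add(Add(-4, Add(Rational(-3, 2), Rational(-3, 5))), -1), 2) = Pow(Add(Add(-4, Rational(-21, 10)), -1), 2) = Pow(Add(Rational(-61, 10), -1), 2) = Pow(Rational(-71, 10), 2) = Rational(5041, 100) ≈ 50.410)
Pow(v, 2) = Pow(Rational(5041, 100), 2) = Rational(25411681, 10000)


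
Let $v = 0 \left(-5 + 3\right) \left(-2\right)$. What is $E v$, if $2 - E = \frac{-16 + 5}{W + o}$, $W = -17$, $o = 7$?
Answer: $0$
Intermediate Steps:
$E = \frac{9}{10}$ ($E = 2 - \frac{-16 + 5}{-17 + 7} = 2 - - \frac{11}{-10} = 2 - \left(-11\right) \left(- \frac{1}{10}\right) = 2 - \frac{11}{10} = \frac{9}{10} \approx 0.9$)
$v = 0$ ($v = 0 \left(-2\right) \left(-2\right) = 0 \left(-2\right) = 0$)
$E v = \frac{9}{10} \cdot 0 = 0$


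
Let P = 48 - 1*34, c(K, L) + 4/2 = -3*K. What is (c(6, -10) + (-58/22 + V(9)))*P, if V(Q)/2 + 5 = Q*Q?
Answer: 19922/11 ≈ 1811.1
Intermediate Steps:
V(Q) = -10 + 2*Q² (V(Q) = -10 + 2*(Q*Q) = -10 + 2*Q²)
c(K, L) = -2 - 3*K
P = 14 (P = 48 - 34 = 14)
(c(6, -10) + (-58/22 + V(9)))*P = ((-2 - 3*6) + (-58/22 + (-10 + 2*9²)))*14 = ((-2 - 18) + (-58*1/22 + (-10 + 2*81)))*14 = (-20 + (-29/11 + (-10 + 162)))*14 = (-20 + (-29/11 + 152))*14 = (-20 + 1643/11)*14 = (1423/11)*14 = 19922/11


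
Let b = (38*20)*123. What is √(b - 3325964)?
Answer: 2*I*√808121 ≈ 1797.9*I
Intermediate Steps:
b = 93480 (b = 760*123 = 93480)
√(b - 3325964) = √(93480 - 3325964) = √(-3232484) = 2*I*√808121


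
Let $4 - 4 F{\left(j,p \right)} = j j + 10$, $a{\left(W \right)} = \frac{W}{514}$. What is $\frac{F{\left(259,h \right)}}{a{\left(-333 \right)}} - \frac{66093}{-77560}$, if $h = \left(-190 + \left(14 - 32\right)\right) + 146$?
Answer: $\frac{668641910989}{25827480} \approx 25889.0$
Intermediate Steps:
$a{\left(W \right)} = \frac{W}{514}$ ($a{\left(W \right)} = W \frac{1}{514} = \frac{W}{514}$)
$h = -62$ ($h = \left(-190 + \left(14 - 32\right)\right) + 146 = \left(-190 - 18\right) + 146 = -208 + 146 = -62$)
$F{\left(j,p \right)} = - \frac{3}{2} - \frac{j^{2}}{4}$ ($F{\left(j,p \right)} = 1 - \frac{j j + 10}{4} = 1 - \frac{j^{2} + 10}{4} = 1 - \frac{10 + j^{2}}{4} = 1 - \left(\frac{5}{2} + \frac{j^{2}}{4}\right) = - \frac{3}{2} - \frac{j^{2}}{4}$)
$\frac{F{\left(259,h \right)}}{a{\left(-333 \right)}} - \frac{66093}{-77560} = \frac{- \frac{3}{2} - \frac{259^{2}}{4}}{\frac{1}{514} \left(-333\right)} - \frac{66093}{-77560} = \frac{- \frac{3}{2} - \frac{67081}{4}}{- \frac{333}{514}} - - \frac{66093}{77560} = \left(- \frac{3}{2} - \frac{67081}{4}\right) \left(- \frac{514}{333}\right) + \frac{66093}{77560} = \left(- \frac{67087}{4}\right) \left(- \frac{514}{333}\right) + \frac{66093}{77560} = \frac{17241359}{666} + \frac{66093}{77560} = \frac{668641910989}{25827480}$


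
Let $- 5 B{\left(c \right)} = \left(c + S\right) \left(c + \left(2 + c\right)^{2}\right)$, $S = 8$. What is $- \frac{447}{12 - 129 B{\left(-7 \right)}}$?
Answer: $- \frac{745}{794} \approx -0.93829$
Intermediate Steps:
$B{\left(c \right)} = - \frac{\left(8 + c\right) \left(c + \left(2 + c\right)^{2}\right)}{5}$ ($B{\left(c \right)} = - \frac{\left(c + 8\right) \left(c + \left(2 + c\right)^{2}\right)}{5} = - \frac{\left(8 + c\right) \left(c + \left(2 + c\right)^{2}\right)}{5}$)
$- \frac{447}{12 - 129 B{\left(-7 \right)}} = - \frac{447}{12 - 129 \left(- \frac{32}{5} - - \frac{308}{5} - \frac{13 \left(-7\right)^{2}}{5} - \frac{\left(-7\right)^{3}}{5}\right)} = - \frac{447}{12 - 129 \left(- \frac{32}{5} + \frac{308}{5} - \frac{637}{5} - - \frac{343}{5}\right)} = - \frac{447}{12 - 129 \left(- \frac{32}{5} + \frac{308}{5} - \frac{637}{5} + \frac{343}{5}\right)} = - \frac{447}{12 - - \frac{2322}{5}} = - \frac{447}{12 + \frac{2322}{5}} = - \frac{447}{\frac{2382}{5}} = \left(-447\right) \frac{5}{2382} = - \frac{745}{794}$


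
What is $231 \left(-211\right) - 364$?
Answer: $-49105$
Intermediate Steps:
$231 \left(-211\right) - 364 = -48741 - 364 = -49105$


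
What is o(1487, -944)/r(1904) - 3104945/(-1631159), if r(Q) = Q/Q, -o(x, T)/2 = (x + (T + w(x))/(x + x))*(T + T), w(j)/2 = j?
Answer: 13625413041635871/2425533433 ≈ 5.6175e+6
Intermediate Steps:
w(j) = 2*j
o(x, T) = -4*T*(x + (T + 2*x)/(2*x)) (o(x, T) = -2*(x + (T + 2*x)/(x + x))*(T + T) = -2*(x + (T + 2*x)/((2*x)))*2*T = -2*(x + (T + 2*x)*(1/(2*x)))*2*T = -2*(x + (T + 2*x)/(2*x))*2*T = -4*T*(x + (T + 2*x)/(2*x)))
r(Q) = 1
o(1487, -944)/r(1904) - 3104945/(-1631159) = -2*(-944)*(-944 + 2*1487 + 2*1487²)/1487/1 - 3104945/(-1631159) = -2*(-944)*1/1487*(-944 + 2974 + 2*2211169)*1 - 3104945*(-1/1631159) = -2*(-944)*1/1487*(-944 + 2974 + 4422338)*1 + 3104945/1631159 = -2*(-944)*1/1487*4424368*1 + 3104945/1631159 = (8353206784/1487)*1 + 3104945/1631159 = 8353206784/1487 + 3104945/1631159 = 13625413041635871/2425533433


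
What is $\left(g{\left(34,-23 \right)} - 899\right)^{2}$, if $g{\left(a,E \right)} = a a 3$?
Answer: $6599761$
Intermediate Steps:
$g{\left(a,E \right)} = 3 a^{2}$ ($g{\left(a,E \right)} = a^{2} \cdot 3 = 3 a^{2}$)
$\left(g{\left(34,-23 \right)} - 899\right)^{2} = \left(3 \cdot 34^{2} - 899\right)^{2} = \left(3 \cdot 1156 - 899\right)^{2} = \left(3468 - 899\right)^{2} = 2569^{2} = 6599761$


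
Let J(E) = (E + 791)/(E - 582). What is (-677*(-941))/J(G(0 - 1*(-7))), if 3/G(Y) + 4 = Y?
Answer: -370130117/792 ≈ -4.6734e+5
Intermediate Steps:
G(Y) = 3/(-4 + Y)
J(E) = (791 + E)/(-582 + E)
(-677*(-941))/J(G(0 - 1*(-7))) = (-677*(-941))/(((791 + 3/(-4 + (0 - 1*(-7))))/(-582 + 3/(-4 + (0 - 1*(-7)))))) = 637057/(((791 + 3/(-4 + (0 + 7)))/(-582 + 3/(-4 + (0 + 7))))) = 637057/(((791 + 3/(-4 + 7))/(-582 + 3/(-4 + 7)))) = 637057/(((791 + 3/3)/(-582 + 3/3))) = 637057/(((791 + 3*(⅓))/(-582 + 3*(⅓)))) = 637057/(((791 + 1)/(-582 + 1))) = 637057/((792/(-581))) = 637057/((-1/581*792)) = 637057/(-792/581) = 637057*(-581/792) = -370130117/792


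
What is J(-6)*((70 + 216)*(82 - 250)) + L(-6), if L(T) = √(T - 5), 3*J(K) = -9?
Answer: 144144 + I*√11 ≈ 1.4414e+5 + 3.3166*I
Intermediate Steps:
J(K) = -3 (J(K) = (⅓)*(-9) = -3)
L(T) = √(-5 + T)
J(-6)*((70 + 216)*(82 - 250)) + L(-6) = -3*(70 + 216)*(82 - 250) + √(-5 - 6) = -858*(-168) + √(-11) = -3*(-48048) + I*√11 = 144144 + I*√11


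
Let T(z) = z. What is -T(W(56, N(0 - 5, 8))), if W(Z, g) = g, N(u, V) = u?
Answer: 5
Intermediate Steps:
-T(W(56, N(0 - 5, 8))) = -(0 - 5) = -1*(-5) = 5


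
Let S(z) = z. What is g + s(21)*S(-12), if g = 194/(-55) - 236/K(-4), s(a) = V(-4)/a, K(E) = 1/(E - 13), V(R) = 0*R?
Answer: 220466/55 ≈ 4008.5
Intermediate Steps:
V(R) = 0
K(E) = 1/(-13 + E)
s(a) = 0 (s(a) = 0/a = 0)
g = 220466/55 (g = 194/(-55) - 236/(1/(-13 - 4)) = 194*(-1/55) - 236/(1/(-17)) = -194/55 - 236/(-1/17) = -194/55 - 236*(-17) = -194/55 + 4012 = 220466/55 ≈ 4008.5)
g + s(21)*S(-12) = 220466/55 + 0*(-12) = 220466/55 + 0 = 220466/55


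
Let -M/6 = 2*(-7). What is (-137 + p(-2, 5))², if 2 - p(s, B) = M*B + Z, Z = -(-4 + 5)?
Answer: 306916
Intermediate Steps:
Z = -1 (Z = -1*1 = -1)
M = 84 (M = -12*(-7) = -6*(-14) = 84)
p(s, B) = 3 - 84*B (p(s, B) = 2 - (84*B - 1) = 2 - (-1 + 84*B) = 2 + (1 - 84*B) = 3 - 84*B)
(-137 + p(-2, 5))² = (-137 + (3 - 84*5))² = (-137 + (3 - 420))² = (-137 - 417)² = (-554)² = 306916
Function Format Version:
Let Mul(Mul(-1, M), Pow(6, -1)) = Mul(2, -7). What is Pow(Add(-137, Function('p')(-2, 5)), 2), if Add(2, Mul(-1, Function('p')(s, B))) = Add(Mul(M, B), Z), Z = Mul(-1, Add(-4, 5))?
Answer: 306916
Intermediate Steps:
Z = -1 (Z = Mul(-1, 1) = -1)
M = 84 (M = Mul(-6, Mul(2, -7)) = Mul(-6, -14) = 84)
Function('p')(s, B) = Add(3, Mul(-84, B)) (Function('p')(s, B) = Add(2, Mul(-1, Add(Mul(84, B), -1))) = Add(2, Mul(-1, Add(-1, Mul(84, B)))) = Add(2, Add(1, Mul(-84, B))) = Add(3, Mul(-84, B)))
Pow(Add(-137, Function('p')(-2, 5)), 2) = Pow(Add(-137, Add(3, Mul(-84, 5))), 2) = Pow(Add(-137, Add(3, -420)), 2) = Pow(Add(-137, -417), 2) = Pow(-554, 2) = 306916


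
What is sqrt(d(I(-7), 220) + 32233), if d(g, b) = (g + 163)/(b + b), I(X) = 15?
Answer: sqrt(390024195)/110 ≈ 179.54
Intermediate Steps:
d(g, b) = (163 + g)/(2*b) (d(g, b) = (163 + g)/((2*b)) = (163 + g)*(1/(2*b)) = (163 + g)/(2*b))
sqrt(d(I(-7), 220) + 32233) = sqrt((1/2)*(163 + 15)/220 + 32233) = sqrt((1/2)*(1/220)*178 + 32233) = sqrt(89/220 + 32233) = sqrt(7091349/220) = sqrt(390024195)/110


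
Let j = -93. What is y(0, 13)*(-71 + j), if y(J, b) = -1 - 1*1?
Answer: 328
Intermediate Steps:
y(J, b) = -2 (y(J, b) = -1 - 1 = -2)
y(0, 13)*(-71 + j) = -2*(-71 - 93) = -2*(-164) = 328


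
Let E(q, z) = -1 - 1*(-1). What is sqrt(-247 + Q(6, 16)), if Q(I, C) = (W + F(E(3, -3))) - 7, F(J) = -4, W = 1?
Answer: I*sqrt(257) ≈ 16.031*I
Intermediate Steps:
E(q, z) = 0 (E(q, z) = -1 + 1 = 0)
Q(I, C) = -10 (Q(I, C) = (1 - 4) - 7 = -3 - 7 = -10)
sqrt(-247 + Q(6, 16)) = sqrt(-247 - 10) = sqrt(-257) = I*sqrt(257)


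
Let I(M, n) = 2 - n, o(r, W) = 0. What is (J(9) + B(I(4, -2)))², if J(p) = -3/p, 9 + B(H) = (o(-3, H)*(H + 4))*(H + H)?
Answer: 784/9 ≈ 87.111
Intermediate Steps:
B(H) = -9 (B(H) = -9 + (0*(H + 4))*(H + H) = -9 + (0*(4 + H))*(2*H) = -9 + 0*(2*H) = -9 + 0 = -9)
(J(9) + B(I(4, -2)))² = (-3/9 - 9)² = (-3*⅑ - 9)² = (-⅓ - 9)² = (-28/3)² = 784/9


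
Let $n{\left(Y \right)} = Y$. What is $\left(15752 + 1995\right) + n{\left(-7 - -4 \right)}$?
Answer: $17744$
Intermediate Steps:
$\left(15752 + 1995\right) + n{\left(-7 - -4 \right)} = \left(15752 + 1995\right) - 3 = 17747 + \left(-7 + 4\right) = 17747 - 3 = 17744$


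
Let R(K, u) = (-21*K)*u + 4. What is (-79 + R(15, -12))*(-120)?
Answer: -444600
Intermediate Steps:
R(K, u) = 4 - 21*K*u (R(K, u) = -21*K*u + 4 = 4 - 21*K*u)
(-79 + R(15, -12))*(-120) = (-79 + (4 - 21*15*(-12)))*(-120) = (-79 + (4 + 3780))*(-120) = (-79 + 3784)*(-120) = 3705*(-120) = -444600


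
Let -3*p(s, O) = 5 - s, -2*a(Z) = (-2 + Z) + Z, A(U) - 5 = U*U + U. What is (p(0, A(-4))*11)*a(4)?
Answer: 55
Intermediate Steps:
A(U) = 5 + U + U² (A(U) = 5 + (U*U + U) = 5 + (U² + U) = 5 + (U + U²) = 5 + U + U²)
a(Z) = 1 - Z (a(Z) = -((-2 + Z) + Z)/2 = -(-2 + 2*Z)/2 = 1 - Z)
p(s, O) = -5/3 + s/3 (p(s, O) = -(5 - s)/3 = -5/3 + s/3)
(p(0, A(-4))*11)*a(4) = ((-5/3 + (⅓)*0)*11)*(1 - 1*4) = ((-5/3 + 0)*11)*(1 - 4) = -5/3*11*(-3) = -55/3*(-3) = 55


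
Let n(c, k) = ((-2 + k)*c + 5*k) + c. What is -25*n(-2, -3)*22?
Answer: 3850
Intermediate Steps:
n(c, k) = c + 5*k + c*(-2 + k) (n(c, k) = (c*(-2 + k) + 5*k) + c = (5*k + c*(-2 + k)) + c = c + 5*k + c*(-2 + k))
-25*n(-2, -3)*22 = -25*(-1*(-2) + 5*(-3) - 2*(-3))*22 = -25*(2 - 15 + 6)*22 = -25*(-7)*22 = 175*22 = 3850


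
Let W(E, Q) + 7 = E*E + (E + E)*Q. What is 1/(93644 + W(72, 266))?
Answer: 1/137125 ≈ 7.2926e-6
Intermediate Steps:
W(E, Q) = -7 + E² + 2*E*Q (W(E, Q) = -7 + (E*E + (E + E)*Q) = -7 + (E² + (2*E)*Q) = -7 + (E² + 2*E*Q) = -7 + E² + 2*E*Q)
1/(93644 + W(72, 266)) = 1/(93644 + (-7 + 72² + 2*72*266)) = 1/(93644 + (-7 + 5184 + 38304)) = 1/(93644 + 43481) = 1/137125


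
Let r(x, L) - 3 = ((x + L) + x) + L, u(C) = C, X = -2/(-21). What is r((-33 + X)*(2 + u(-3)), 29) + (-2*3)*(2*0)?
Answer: 2663/21 ≈ 126.81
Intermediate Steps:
X = 2/21 (X = -2*(-1/21) = 2/21 ≈ 0.095238)
r(x, L) = 3 + 2*L + 2*x (r(x, L) = 3 + (((x + L) + x) + L) = 3 + (((L + x) + x) + L) = 3 + ((L + 2*x) + L) = 3 + (2*L + 2*x) = 3 + 2*L + 2*x)
r((-33 + X)*(2 + u(-3)), 29) + (-2*3)*(2*0) = (3 + 2*29 + 2*((-33 + 2/21)*(2 - 3))) + (-2*3)*(2*0) = (3 + 58 + 2*(-691/21*(-1))) - 6*0 = (3 + 58 + 2*(691/21)) + 0 = (3 + 58 + 1382/21) + 0 = 2663/21 + 0 = 2663/21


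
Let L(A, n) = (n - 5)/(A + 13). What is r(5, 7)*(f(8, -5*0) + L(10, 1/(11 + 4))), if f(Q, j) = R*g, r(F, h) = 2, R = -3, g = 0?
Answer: -148/345 ≈ -0.42899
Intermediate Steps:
L(A, n) = (-5 + n)/(13 + A)
f(Q, j) = 0 (f(Q, j) = -3*0 = 0)
r(5, 7)*(f(8, -5*0) + L(10, 1/(11 + 4))) = 2*(0 + (-5 + 1/(11 + 4))/(13 + 10)) = 2*(0 + (-5 + 1/15)/23) = 2*(0 + (1/23)*(-74/15)) = 2*(0 - 74/345) = 2*(-74/345) = -148/345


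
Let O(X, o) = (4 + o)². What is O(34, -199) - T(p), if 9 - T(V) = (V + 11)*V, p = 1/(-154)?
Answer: 901585763/23716 ≈ 38016.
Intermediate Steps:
p = -1/154 ≈ -0.0064935
T(V) = 9 - V*(11 + V) (T(V) = 9 - (V + 11)*V = 9 - (11 + V)*V = 9 - V*(11 + V))
O(34, -199) - T(p) = (4 - 199)² - (9 - (-1/154)² - 11*(-1/154)) = (-195)² - (9 - 1*1/23716 + 1/14) = 38025 - (9 - 1/23716 + 1/14) = 38025 - 1*215137/23716 = 38025 - 215137/23716 = 901585763/23716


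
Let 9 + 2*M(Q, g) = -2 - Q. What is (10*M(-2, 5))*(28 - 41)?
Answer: 585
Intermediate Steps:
M(Q, g) = -11/2 - Q/2 (M(Q, g) = -9/2 + (-2 - Q)/2 = -9/2 + (-1 - Q/2) = -11/2 - Q/2)
(10*M(-2, 5))*(28 - 41) = (10*(-11/2 - 1/2*(-2)))*(28 - 41) = (10*(-11/2 + 1))*(-13) = (10*(-9/2))*(-13) = -45*(-13) = 585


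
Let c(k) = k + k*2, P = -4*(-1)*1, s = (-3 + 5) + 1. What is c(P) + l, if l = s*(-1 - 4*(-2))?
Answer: 33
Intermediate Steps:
s = 3 (s = 2 + 1 = 3)
P = 4 (P = 4*1 = 4)
c(k) = 3*k (c(k) = k + 2*k = 3*k)
l = 21 (l = 3*(-1 - 4*(-2)) = 3*(-1 + 8) = 3*7 = 21)
c(P) + l = 3*4 + 21 = 12 + 21 = 33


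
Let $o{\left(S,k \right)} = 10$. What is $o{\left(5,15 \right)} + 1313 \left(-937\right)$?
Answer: $-1230271$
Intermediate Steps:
$o{\left(5,15 \right)} + 1313 \left(-937\right) = 10 + 1313 \left(-937\right) = 10 - 1230281 = -1230271$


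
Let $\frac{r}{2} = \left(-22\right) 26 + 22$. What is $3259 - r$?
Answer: $4359$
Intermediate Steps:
$r = -1100$ ($r = 2 \left(\left(-22\right) 26 + 22\right) = 2 \left(-572 + 22\right) = 2 \left(-550\right) = -1100$)
$3259 - r = 3259 - -1100 = 3259 + 1100 = 4359$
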